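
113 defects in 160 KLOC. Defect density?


Defect density = defects / KLOC
Defect density = 113 / 160
Defect density = 0.706 defects/KLOC

0.706 defects/KLOC


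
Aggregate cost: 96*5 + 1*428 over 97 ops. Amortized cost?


Formula: Amortized cost = Total cost / Operations
Total cost = (96 * 5) + (1 * 428)
Total cost = 480 + 428 = 908
Amortized = 908 / 97 = 9.3608

9.3608


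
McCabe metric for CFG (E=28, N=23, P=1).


Formula: V(G) = E - N + 2P
V(G) = 28 - 23 + 2*1
V(G) = 5 + 2
V(G) = 7

7


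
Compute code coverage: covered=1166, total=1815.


Coverage = covered / total * 100
Coverage = 1166 / 1815 * 100
Coverage = 64.24%

64.24%


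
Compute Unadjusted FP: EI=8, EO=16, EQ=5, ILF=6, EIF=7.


UFP = EI*4 + EO*5 + EQ*4 + ILF*10 + EIF*7
UFP = 8*4 + 16*5 + 5*4 + 6*10 + 7*7
UFP = 32 + 80 + 20 + 60 + 49
UFP = 241

241


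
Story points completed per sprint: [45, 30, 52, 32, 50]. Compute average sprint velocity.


Formula: Avg velocity = Total points / Number of sprints
Points: [45, 30, 52, 32, 50]
Sum = 45 + 30 + 52 + 32 + 50 = 209
Avg velocity = 209 / 5 = 41.8 points/sprint

41.8 points/sprint


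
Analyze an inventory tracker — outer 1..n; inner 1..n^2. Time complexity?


Reasoning: n times n^2
Complexity: O(n^3)

O(n^3)


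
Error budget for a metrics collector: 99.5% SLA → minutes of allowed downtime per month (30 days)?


Formula: allowed downtime = period * (100 - SLA) / 100
Period (month (30 days)) = 43200 minutes
Unavailability fraction = (100 - 99.5) / 100
Allowed downtime = 43200 * (100 - 99.5) / 100
Allowed downtime = 216.0 minutes

216.0 minutes


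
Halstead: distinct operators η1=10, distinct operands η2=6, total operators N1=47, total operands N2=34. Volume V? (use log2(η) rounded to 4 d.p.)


Formula: V = N * log2(η), where N = N1 + N2 and η = η1 + η2
η = 10 + 6 = 16
N = 47 + 34 = 81
log2(16) ≈ 4.0000
V = 81 * 4.0000 = 324.00

324.00


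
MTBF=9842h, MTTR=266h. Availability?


Availability = MTBF / (MTBF + MTTR)
Availability = 9842 / (9842 + 266)
Availability = 9842 / 10108
Availability = 97.3684%

97.3684%


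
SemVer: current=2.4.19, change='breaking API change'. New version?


Current: 2.4.19
Change category: 'breaking API change' → major bump
SemVer rule: major bump → increment MAJOR, reset MINOR and PATCH to 0
New: 3.0.0

3.0.0


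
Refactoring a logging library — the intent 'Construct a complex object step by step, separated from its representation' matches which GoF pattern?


This matches the Builder pattern

Builder


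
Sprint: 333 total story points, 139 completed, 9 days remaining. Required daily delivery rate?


Formula: Required rate = Remaining points / Days left
Remaining = 333 - 139 = 194 points
Required rate = 194 / 9 = 21.56 points/day

21.56 points/day


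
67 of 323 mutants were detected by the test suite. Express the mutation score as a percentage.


Mutation score = killed / total * 100
Mutation score = 67 / 323 * 100
Mutation score = 20.74%

20.74%


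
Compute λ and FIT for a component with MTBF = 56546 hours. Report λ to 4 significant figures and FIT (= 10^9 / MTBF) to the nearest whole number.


Formula: λ = 1 / MTBF; FIT = λ × 1e9 = 1e9 / MTBF
λ = 1 / 56546 ≈ 1.768e-05 failures/hour
FIT = 1e9 / 56546 ≈ 17685 failures per 1e9 hours (nearest whole number)

λ = 1.768e-05 /h, FIT = 17685


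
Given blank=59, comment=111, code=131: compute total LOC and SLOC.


Total LOC = blank + comment + code
Total LOC = 59 + 111 + 131 = 301
SLOC (source only) = code = 131

Total LOC: 301, SLOC: 131


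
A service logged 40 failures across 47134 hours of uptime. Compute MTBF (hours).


Formula: MTBF = Total operating time / Number of failures
MTBF = 47134 / 40
MTBF = 1178.35 hours

1178.35 hours


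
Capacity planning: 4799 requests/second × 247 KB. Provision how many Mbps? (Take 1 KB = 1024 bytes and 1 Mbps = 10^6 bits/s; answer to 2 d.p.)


Formula: Mbps = payload_bytes * RPS * 8 / 1e6
Payload per request = 247 KB = 247 * 1024 = 252928 bytes
Total bytes/sec = 252928 * 4799 = 1213801472
Total bits/sec = 1213801472 * 8 = 9710411776
Mbps = 9710411776 / 1e6 = 9710.41

9710.41 Mbps


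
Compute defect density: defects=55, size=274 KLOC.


Defect density = defects / KLOC
Defect density = 55 / 274
Defect density = 0.201 defects/KLOC

0.201 defects/KLOC


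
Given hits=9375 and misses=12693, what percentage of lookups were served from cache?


Formula: hit rate = hits / (hits + misses) * 100
hit rate = 9375 / (9375 + 12693) * 100
hit rate = 9375 / 22068 * 100
hit rate = 42.48%

42.48%


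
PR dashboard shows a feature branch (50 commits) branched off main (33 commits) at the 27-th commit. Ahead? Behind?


Common ancestor: commit #27
feature commits after divergence: 50 - 27 = 23
main commits after divergence: 33 - 27 = 6
feature is 23 commits ahead of main
main is 6 commits ahead of feature

feature ahead: 23, main ahead: 6


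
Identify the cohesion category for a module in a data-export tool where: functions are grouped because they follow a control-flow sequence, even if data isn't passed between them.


Reasoning: Grouped by order of execution within a routine, not by data flow
Type: Procedural cohesion

Procedural cohesion


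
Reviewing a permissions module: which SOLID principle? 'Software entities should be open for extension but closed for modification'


This describes the Open/Closed Principle (OCP)

Open/Closed Principle (OCP)


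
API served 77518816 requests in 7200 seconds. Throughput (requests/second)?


Formula: throughput = requests / seconds
throughput = 77518816 / 7200
throughput = 10766.5 requests/second

10766.5 requests/second


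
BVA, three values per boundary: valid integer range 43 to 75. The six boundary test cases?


Range: [43, 75]
Boundaries: just below min, min, min+1, max-1, max, just above max
Values: [42, 43, 44, 74, 75, 76]

[42, 43, 44, 74, 75, 76]


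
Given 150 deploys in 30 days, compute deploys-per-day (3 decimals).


Formula: deployments per day = releases / days
= 150 / 30
= 5.0 deploys/day
(equivalently, 35.0 deploys/week)

5.0 deploys/day


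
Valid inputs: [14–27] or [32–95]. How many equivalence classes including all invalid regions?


Valid ranges: [14,27] and [32,95]
Class 1: x < 14 — invalid
Class 2: 14 ≤ x ≤ 27 — valid
Class 3: 27 < x < 32 — invalid (gap between ranges)
Class 4: 32 ≤ x ≤ 95 — valid
Class 5: x > 95 — invalid
Total equivalence classes: 5

5 equivalence classes


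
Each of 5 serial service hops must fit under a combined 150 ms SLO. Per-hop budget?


Formula: per_stage = total_budget / stages
per_stage = 150 / 5
per_stage = 30.0 ms

30.0 ms


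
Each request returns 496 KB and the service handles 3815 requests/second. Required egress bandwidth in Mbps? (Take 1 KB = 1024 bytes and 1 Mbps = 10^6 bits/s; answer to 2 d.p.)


Formula: Mbps = payload_bytes * RPS * 8 / 1e6
Payload per request = 496 KB = 496 * 1024 = 507904 bytes
Total bytes/sec = 507904 * 3815 = 1937653760
Total bits/sec = 1937653760 * 8 = 15501230080
Mbps = 15501230080 / 1e6 = 15501.23

15501.23 Mbps


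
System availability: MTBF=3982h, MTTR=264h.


Availability = MTBF / (MTBF + MTTR)
Availability = 3982 / (3982 + 264)
Availability = 3982 / 4246
Availability = 93.7824%

93.7824%


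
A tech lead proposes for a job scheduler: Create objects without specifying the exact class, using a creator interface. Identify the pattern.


This matches the Factory Method pattern

Factory Method


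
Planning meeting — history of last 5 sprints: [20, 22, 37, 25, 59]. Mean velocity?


Formula: Avg velocity = Total points / Number of sprints
Points: [20, 22, 37, 25, 59]
Sum = 20 + 22 + 37 + 25 + 59 = 163
Avg velocity = 163 / 5 = 32.6 points/sprint

32.6 points/sprint


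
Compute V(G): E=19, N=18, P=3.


Formula: V(G) = E - N + 2P
V(G) = 19 - 18 + 2*3
V(G) = 1 + 6
V(G) = 7

7


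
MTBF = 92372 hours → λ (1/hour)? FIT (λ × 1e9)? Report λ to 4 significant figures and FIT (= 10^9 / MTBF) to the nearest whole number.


Formula: λ = 1 / MTBF; FIT = λ × 1e9 = 1e9 / MTBF
λ = 1 / 92372 ≈ 1.083e-05 failures/hour
FIT = 1e9 / 92372 ≈ 10826 failures per 1e9 hours (nearest whole number)

λ = 1.083e-05 /h, FIT = 10826


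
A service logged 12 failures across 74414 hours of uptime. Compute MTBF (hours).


Formula: MTBF = Total operating time / Number of failures
MTBF = 74414 / 12
MTBF = 6201.17 hours

6201.17 hours


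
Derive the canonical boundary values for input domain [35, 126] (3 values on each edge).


Range: [35, 126]
Boundaries: just below min, min, min+1, max-1, max, just above max
Values: [34, 35, 36, 125, 126, 127]

[34, 35, 36, 125, 126, 127]


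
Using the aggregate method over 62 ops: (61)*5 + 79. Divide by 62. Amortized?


Formula: Amortized cost = Total cost / Operations
Total cost = (61 * 5) + (1 * 79)
Total cost = 305 + 79 = 384
Amortized = 384 / 62 = 6.1935

6.1935


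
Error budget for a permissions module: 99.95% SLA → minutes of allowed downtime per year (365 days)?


Formula: allowed downtime = period * (100 - SLA) / 100
Period (year (365 days)) = 525600 minutes
Unavailability fraction = (100 - 99.95) / 100
Allowed downtime = 525600 * (100 - 99.95) / 100
Allowed downtime = 262.8 minutes

262.8 minutes


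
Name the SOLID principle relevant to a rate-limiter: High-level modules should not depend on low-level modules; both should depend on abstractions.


This describes the Dependency Inversion Principle (DIP)

Dependency Inversion Principle (DIP)


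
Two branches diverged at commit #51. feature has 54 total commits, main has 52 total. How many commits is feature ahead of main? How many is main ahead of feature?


Common ancestor: commit #51
feature commits after divergence: 54 - 51 = 3
main commits after divergence: 52 - 51 = 1
feature is 3 commits ahead of main
main is 1 commits ahead of feature

feature ahead: 3, main ahead: 1


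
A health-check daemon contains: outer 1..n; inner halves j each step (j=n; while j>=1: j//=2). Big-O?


Reasoning: n times log n
Complexity: O(n log n)

O(n log n)


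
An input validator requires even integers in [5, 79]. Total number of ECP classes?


Constraint: even integers in [5, 79]
Class 1: x < 5 — out-of-range invalid
Class 2: x in [5,79] but odd — wrong type invalid
Class 3: x in [5,79] and even — valid
Class 4: x > 79 — out-of-range invalid
Total equivalence classes: 4

4 equivalence classes


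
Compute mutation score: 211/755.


Mutation score = killed / total * 100
Mutation score = 211 / 755 * 100
Mutation score = 27.95%

27.95%


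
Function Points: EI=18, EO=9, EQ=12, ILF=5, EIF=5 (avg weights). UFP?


UFP = EI*4 + EO*5 + EQ*4 + ILF*10 + EIF*7
UFP = 18*4 + 9*5 + 12*4 + 5*10 + 5*7
UFP = 72 + 45 + 48 + 50 + 35
UFP = 250

250


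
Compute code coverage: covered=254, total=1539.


Coverage = covered / total * 100
Coverage = 254 / 1539 * 100
Coverage = 16.5%

16.5%


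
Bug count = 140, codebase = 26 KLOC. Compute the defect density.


Defect density = defects / KLOC
Defect density = 140 / 26
Defect density = 5.385 defects/KLOC

5.385 defects/KLOC


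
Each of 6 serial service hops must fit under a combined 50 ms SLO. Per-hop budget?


Formula: per_stage = total_budget / stages
per_stage = 50 / 6
per_stage = 8.33 ms

8.33 ms


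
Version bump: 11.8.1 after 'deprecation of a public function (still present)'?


Current: 11.8.1
Change category: 'deprecation of a public function (still present)' → minor bump
SemVer rule: minor bump → increment MINOR, reset PATCH to 0 (MAJOR unchanged)
New: 11.9.0

11.9.0


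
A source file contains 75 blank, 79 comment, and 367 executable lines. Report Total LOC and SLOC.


Total LOC = blank + comment + code
Total LOC = 75 + 79 + 367 = 521
SLOC (source only) = code = 367

Total LOC: 521, SLOC: 367


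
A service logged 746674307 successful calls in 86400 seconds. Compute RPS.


Formula: throughput = requests / seconds
throughput = 746674307 / 86400
throughput = 8642.06 requests/second

8642.06 requests/second


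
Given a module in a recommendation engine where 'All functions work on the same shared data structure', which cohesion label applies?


Reasoning: Functions share data
Type: Communicational cohesion

Communicational cohesion


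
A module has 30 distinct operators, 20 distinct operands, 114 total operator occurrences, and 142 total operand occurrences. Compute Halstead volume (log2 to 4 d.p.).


Formula: V = N * log2(η), where N = N1 + N2 and η = η1 + η2
η = 30 + 20 = 50
N = 114 + 142 = 256
log2(50) ≈ 5.6439
V = 256 * 5.6439 = 1444.84

1444.84


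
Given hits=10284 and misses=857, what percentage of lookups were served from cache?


Formula: hit rate = hits / (hits + misses) * 100
hit rate = 10284 / (10284 + 857) * 100
hit rate = 10284 / 11141 * 100
hit rate = 92.31%

92.31%


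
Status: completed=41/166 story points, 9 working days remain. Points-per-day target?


Formula: Required rate = Remaining points / Days left
Remaining = 166 - 41 = 125 points
Required rate = 125 / 9 = 13.89 points/day

13.89 points/day


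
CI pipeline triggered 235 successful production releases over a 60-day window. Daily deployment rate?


Formula: deployments per day = releases / days
= 235 / 60
= 3.917 deploys/day
(equivalently, 27.42 deploys/week)

3.917 deploys/day


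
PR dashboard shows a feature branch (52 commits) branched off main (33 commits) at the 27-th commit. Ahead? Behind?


Common ancestor: commit #27
feature commits after divergence: 52 - 27 = 25
main commits after divergence: 33 - 27 = 6
feature is 25 commits ahead of main
main is 6 commits ahead of feature

feature ahead: 25, main ahead: 6


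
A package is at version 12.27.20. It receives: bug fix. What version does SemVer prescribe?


Current: 12.27.20
Change category: 'bug fix' → patch bump
SemVer rule: patch bump → increment PATCH (MAJOR and MINOR unchanged)
New: 12.27.21

12.27.21


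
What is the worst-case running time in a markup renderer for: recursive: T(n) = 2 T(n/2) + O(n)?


Reasoning: master theorem case 2 (merge-sort recurrence)
Complexity: O(n log n)

O(n log n)


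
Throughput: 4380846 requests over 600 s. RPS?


Formula: throughput = requests / seconds
throughput = 4380846 / 600
throughput = 7301.41 requests/second

7301.41 requests/second


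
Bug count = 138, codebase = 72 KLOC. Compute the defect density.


Defect density = defects / KLOC
Defect density = 138 / 72
Defect density = 1.917 defects/KLOC

1.917 defects/KLOC


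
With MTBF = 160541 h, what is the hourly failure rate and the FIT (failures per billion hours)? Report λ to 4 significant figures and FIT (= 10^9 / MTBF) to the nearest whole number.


Formula: λ = 1 / MTBF; FIT = λ × 1e9 = 1e9 / MTBF
λ = 1 / 160541 ≈ 6.229e-06 failures/hour
FIT = 1e9 / 160541 ≈ 6229 failures per 1e9 hours (nearest whole number)

λ = 6.229e-06 /h, FIT = 6229


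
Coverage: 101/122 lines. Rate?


Coverage = covered / total * 100
Coverage = 101 / 122 * 100
Coverage = 82.79%

82.79%


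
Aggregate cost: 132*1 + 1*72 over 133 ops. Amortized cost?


Formula: Amortized cost = Total cost / Operations
Total cost = (132 * 1) + (1 * 72)
Total cost = 132 + 72 = 204
Amortized = 204 / 133 = 1.5338

1.5338


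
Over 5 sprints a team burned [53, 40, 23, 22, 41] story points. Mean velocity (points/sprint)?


Formula: Avg velocity = Total points / Number of sprints
Points: [53, 40, 23, 22, 41]
Sum = 53 + 40 + 23 + 22 + 41 = 179
Avg velocity = 179 / 5 = 35.8 points/sprint

35.8 points/sprint


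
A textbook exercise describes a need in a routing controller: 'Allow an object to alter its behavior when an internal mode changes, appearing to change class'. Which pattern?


This matches the State pattern

State


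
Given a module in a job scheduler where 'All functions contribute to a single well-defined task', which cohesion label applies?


Reasoning: Best: single purpose
Type: Functional cohesion

Functional cohesion


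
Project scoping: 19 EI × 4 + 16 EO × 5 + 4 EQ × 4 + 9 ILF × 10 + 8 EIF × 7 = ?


UFP = EI*4 + EO*5 + EQ*4 + ILF*10 + EIF*7
UFP = 19*4 + 16*5 + 4*4 + 9*10 + 8*7
UFP = 76 + 80 + 16 + 90 + 56
UFP = 318

318


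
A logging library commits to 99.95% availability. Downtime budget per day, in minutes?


Formula: allowed downtime = period * (100 - SLA) / 100
Period (day) = 1440 minutes
Unavailability fraction = (100 - 99.95) / 100
Allowed downtime = 1440 * (100 - 99.95) / 100
Allowed downtime = 0.72 minutes

0.72 minutes


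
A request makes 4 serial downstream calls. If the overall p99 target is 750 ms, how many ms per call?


Formula: per_stage = total_budget / stages
per_stage = 750 / 4
per_stage = 187.5 ms

187.5 ms


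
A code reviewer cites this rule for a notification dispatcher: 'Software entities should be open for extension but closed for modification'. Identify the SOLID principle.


This describes the Open/Closed Principle (OCP)

Open/Closed Principle (OCP)


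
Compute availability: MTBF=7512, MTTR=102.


Availability = MTBF / (MTBF + MTTR)
Availability = 7512 / (7512 + 102)
Availability = 7512 / 7614
Availability = 98.6604%

98.6604%


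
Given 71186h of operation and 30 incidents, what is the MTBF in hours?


Formula: MTBF = Total operating time / Number of failures
MTBF = 71186 / 30
MTBF = 2372.87 hours

2372.87 hours


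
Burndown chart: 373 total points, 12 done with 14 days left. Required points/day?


Formula: Required rate = Remaining points / Days left
Remaining = 373 - 12 = 361 points
Required rate = 361 / 14 = 25.79 points/day

25.79 points/day


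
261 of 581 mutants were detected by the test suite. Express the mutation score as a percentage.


Mutation score = killed / total * 100
Mutation score = 261 / 581 * 100
Mutation score = 44.92%

44.92%


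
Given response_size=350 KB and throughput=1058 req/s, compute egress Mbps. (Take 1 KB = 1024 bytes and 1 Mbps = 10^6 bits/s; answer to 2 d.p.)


Formula: Mbps = payload_bytes * RPS * 8 / 1e6
Payload per request = 350 KB = 350 * 1024 = 358400 bytes
Total bytes/sec = 358400 * 1058 = 379187200
Total bits/sec = 379187200 * 8 = 3033497600
Mbps = 3033497600 / 1e6 = 3033.5

3033.5 Mbps


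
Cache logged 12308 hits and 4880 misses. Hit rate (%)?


Formula: hit rate = hits / (hits + misses) * 100
hit rate = 12308 / (12308 + 4880) * 100
hit rate = 12308 / 17188 * 100
hit rate = 71.61%

71.61%


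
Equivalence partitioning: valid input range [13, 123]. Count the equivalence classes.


Valid range: [13, 123]
Class 1: x < 13 — invalid
Class 2: 13 ≤ x ≤ 123 — valid
Class 3: x > 123 — invalid
Total equivalence classes: 3

3 equivalence classes


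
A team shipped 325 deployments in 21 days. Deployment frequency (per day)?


Formula: deployments per day = releases / days
= 325 / 21
= 15.476 deploys/day
(equivalently, 108.33 deploys/week)

15.476 deploys/day


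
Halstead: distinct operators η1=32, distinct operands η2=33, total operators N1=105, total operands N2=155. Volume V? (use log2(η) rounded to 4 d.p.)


Formula: V = N * log2(η), where N = N1 + N2 and η = η1 + η2
η = 32 + 33 = 65
N = 105 + 155 = 260
log2(65) ≈ 6.0224
V = 260 * 6.0224 = 1565.82

1565.82


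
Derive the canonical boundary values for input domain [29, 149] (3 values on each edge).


Range: [29, 149]
Boundaries: just below min, min, min+1, max-1, max, just above max
Values: [28, 29, 30, 148, 149, 150]

[28, 29, 30, 148, 149, 150]


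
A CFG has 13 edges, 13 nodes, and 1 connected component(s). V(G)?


Formula: V(G) = E - N + 2P
V(G) = 13 - 13 + 2*1
V(G) = 0 + 2
V(G) = 2

2


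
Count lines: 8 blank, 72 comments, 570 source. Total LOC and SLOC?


Total LOC = blank + comment + code
Total LOC = 8 + 72 + 570 = 650
SLOC (source only) = code = 570

Total LOC: 650, SLOC: 570


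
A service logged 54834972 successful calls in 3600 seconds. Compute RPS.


Formula: throughput = requests / seconds
throughput = 54834972 / 3600
throughput = 15231.94 requests/second

15231.94 requests/second


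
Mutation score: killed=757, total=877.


Mutation score = killed / total * 100
Mutation score = 757 / 877 * 100
Mutation score = 86.32%

86.32%


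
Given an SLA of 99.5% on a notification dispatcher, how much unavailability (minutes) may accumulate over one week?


Formula: allowed downtime = period * (100 - SLA) / 100
Period (week) = 10080 minutes
Unavailability fraction = (100 - 99.5) / 100
Allowed downtime = 10080 * (100 - 99.5) / 100
Allowed downtime = 50.4 minutes

50.4 minutes


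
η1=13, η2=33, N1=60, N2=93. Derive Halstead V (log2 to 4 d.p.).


Formula: V = N * log2(η), where N = N1 + N2 and η = η1 + η2
η = 13 + 33 = 46
N = 60 + 93 = 153
log2(46) ≈ 5.5236
V = 153 * 5.5236 = 845.11

845.11


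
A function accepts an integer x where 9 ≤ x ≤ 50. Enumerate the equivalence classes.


Valid range: [9, 50]
Class 1: x < 9 — invalid
Class 2: 9 ≤ x ≤ 50 — valid
Class 3: x > 50 — invalid
Total equivalence classes: 3

3 equivalence classes


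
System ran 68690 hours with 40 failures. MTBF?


Formula: MTBF = Total operating time / Number of failures
MTBF = 68690 / 40
MTBF = 1717.25 hours

1717.25 hours


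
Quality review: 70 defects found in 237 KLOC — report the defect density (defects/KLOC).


Defect density = defects / KLOC
Defect density = 70 / 237
Defect density = 0.295 defects/KLOC

0.295 defects/KLOC


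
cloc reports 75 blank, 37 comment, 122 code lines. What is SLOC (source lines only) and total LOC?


Total LOC = blank + comment + code
Total LOC = 75 + 37 + 122 = 234
SLOC (source only) = code = 122

Total LOC: 234, SLOC: 122


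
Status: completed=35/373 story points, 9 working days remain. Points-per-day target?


Formula: Required rate = Remaining points / Days left
Remaining = 373 - 35 = 338 points
Required rate = 338 / 9 = 37.56 points/day

37.56 points/day


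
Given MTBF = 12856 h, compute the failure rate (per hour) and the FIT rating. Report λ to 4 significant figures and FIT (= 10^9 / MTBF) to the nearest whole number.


Formula: λ = 1 / MTBF; FIT = λ × 1e9 = 1e9 / MTBF
λ = 1 / 12856 ≈ 7.778e-05 failures/hour
FIT = 1e9 / 12856 ≈ 77785 failures per 1e9 hours (nearest whole number)

λ = 7.778e-05 /h, FIT = 77785


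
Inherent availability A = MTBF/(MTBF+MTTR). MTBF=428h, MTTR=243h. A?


Availability = MTBF / (MTBF + MTTR)
Availability = 428 / (428 + 243)
Availability = 428 / 671
Availability = 63.7854%

63.7854%


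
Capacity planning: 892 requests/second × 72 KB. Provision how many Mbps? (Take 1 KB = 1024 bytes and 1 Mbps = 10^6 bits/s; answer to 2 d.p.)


Formula: Mbps = payload_bytes * RPS * 8 / 1e6
Payload per request = 72 KB = 72 * 1024 = 73728 bytes
Total bytes/sec = 73728 * 892 = 65765376
Total bits/sec = 65765376 * 8 = 526123008
Mbps = 526123008 / 1e6 = 526.12

526.12 Mbps


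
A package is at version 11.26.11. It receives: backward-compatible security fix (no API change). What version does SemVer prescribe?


Current: 11.26.11
Change category: 'backward-compatible security fix (no API change)' → patch bump
SemVer rule: patch bump → increment PATCH (MAJOR and MINOR unchanged)
New: 11.26.12

11.26.12


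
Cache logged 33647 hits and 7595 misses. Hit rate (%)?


Formula: hit rate = hits / (hits + misses) * 100
hit rate = 33647 / (33647 + 7595) * 100
hit rate = 33647 / 41242 * 100
hit rate = 81.58%

81.58%


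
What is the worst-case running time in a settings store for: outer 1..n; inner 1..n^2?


Reasoning: n times n^2
Complexity: O(n^3)

O(n^3)


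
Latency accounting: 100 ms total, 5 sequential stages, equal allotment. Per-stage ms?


Formula: per_stage = total_budget / stages
per_stage = 100 / 5
per_stage = 20.0 ms

20.0 ms


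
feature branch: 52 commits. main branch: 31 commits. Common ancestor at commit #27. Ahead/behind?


Common ancestor: commit #27
feature commits after divergence: 52 - 27 = 25
main commits after divergence: 31 - 27 = 4
feature is 25 commits ahead of main
main is 4 commits ahead of feature

feature ahead: 25, main ahead: 4


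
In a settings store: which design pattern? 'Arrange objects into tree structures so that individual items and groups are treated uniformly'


This matches the Composite pattern

Composite


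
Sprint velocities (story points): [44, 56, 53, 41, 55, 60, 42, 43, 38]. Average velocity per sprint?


Formula: Avg velocity = Total points / Number of sprints
Points: [44, 56, 53, 41, 55, 60, 42, 43, 38]
Sum = 44 + 56 + 53 + 41 + 55 + 60 + 42 + 43 + 38 = 432
Avg velocity = 432 / 9 = 48.0 points/sprint

48.0 points/sprint


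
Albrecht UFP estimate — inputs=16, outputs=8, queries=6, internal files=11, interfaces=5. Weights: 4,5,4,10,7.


UFP = EI*4 + EO*5 + EQ*4 + ILF*10 + EIF*7
UFP = 16*4 + 8*5 + 6*4 + 11*10 + 5*7
UFP = 64 + 40 + 24 + 110 + 35
UFP = 273

273


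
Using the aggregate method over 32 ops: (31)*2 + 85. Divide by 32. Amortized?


Formula: Amortized cost = Total cost / Operations
Total cost = (31 * 2) + (1 * 85)
Total cost = 62 + 85 = 147
Amortized = 147 / 32 = 4.5938

4.5938


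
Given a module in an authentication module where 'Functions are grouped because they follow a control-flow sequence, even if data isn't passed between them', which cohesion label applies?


Reasoning: Grouped by order of execution within a routine, not by data flow
Type: Procedural cohesion

Procedural cohesion


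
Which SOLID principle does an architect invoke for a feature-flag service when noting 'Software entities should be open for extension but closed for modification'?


This describes the Open/Closed Principle (OCP)

Open/Closed Principle (OCP)


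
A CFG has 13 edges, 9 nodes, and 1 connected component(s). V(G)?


Formula: V(G) = E - N + 2P
V(G) = 13 - 9 + 2*1
V(G) = 4 + 2
V(G) = 6

6


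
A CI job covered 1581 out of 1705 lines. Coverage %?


Coverage = covered / total * 100
Coverage = 1581 / 1705 * 100
Coverage = 92.73%

92.73%


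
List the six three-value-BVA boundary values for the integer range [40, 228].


Range: [40, 228]
Boundaries: just below min, min, min+1, max-1, max, just above max
Values: [39, 40, 41, 227, 228, 229]

[39, 40, 41, 227, 228, 229]


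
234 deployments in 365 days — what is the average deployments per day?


Formula: deployments per day = releases / days
= 234 / 365
= 0.641 deploys/day
(equivalently, 4.49 deploys/week)

0.641 deploys/day


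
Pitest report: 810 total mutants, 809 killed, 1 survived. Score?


Mutation score = killed / total * 100
Mutation score = 809 / 810 * 100
Mutation score = 99.88%

99.88%


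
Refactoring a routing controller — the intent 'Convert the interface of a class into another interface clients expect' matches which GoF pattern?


This matches the Adapter pattern

Adapter


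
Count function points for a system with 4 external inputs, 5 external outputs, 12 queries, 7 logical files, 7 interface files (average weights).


UFP = EI*4 + EO*5 + EQ*4 + ILF*10 + EIF*7
UFP = 4*4 + 5*5 + 12*4 + 7*10 + 7*7
UFP = 16 + 25 + 48 + 70 + 49
UFP = 208

208


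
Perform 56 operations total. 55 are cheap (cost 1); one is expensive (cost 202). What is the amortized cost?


Formula: Amortized cost = Total cost / Operations
Total cost = (55 * 1) + (1 * 202)
Total cost = 55 + 202 = 257
Amortized = 257 / 56 = 4.5893

4.5893


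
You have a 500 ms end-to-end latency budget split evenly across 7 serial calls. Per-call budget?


Formula: per_stage = total_budget / stages
per_stage = 500 / 7
per_stage = 71.43 ms

71.43 ms


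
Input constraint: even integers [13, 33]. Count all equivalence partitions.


Constraint: even integers in [13, 33]
Class 1: x < 13 — out-of-range invalid
Class 2: x in [13,33] but odd — wrong type invalid
Class 3: x in [13,33] and even — valid
Class 4: x > 33 — out-of-range invalid
Total equivalence classes: 4

4 equivalence classes


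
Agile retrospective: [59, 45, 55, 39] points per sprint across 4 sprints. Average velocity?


Formula: Avg velocity = Total points / Number of sprints
Points: [59, 45, 55, 39]
Sum = 59 + 45 + 55 + 39 = 198
Avg velocity = 198 / 4 = 49.5 points/sprint

49.5 points/sprint


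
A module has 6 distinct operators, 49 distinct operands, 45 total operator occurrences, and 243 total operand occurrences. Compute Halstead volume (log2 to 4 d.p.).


Formula: V = N * log2(η), where N = N1 + N2 and η = η1 + η2
η = 6 + 49 = 55
N = 45 + 243 = 288
log2(55) ≈ 5.7814
V = 288 * 5.7814 = 1665.04

1665.04


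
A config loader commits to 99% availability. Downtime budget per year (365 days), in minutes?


Formula: allowed downtime = period * (100 - SLA) / 100
Period (year (365 days)) = 525600 minutes
Unavailability fraction = (100 - 99.0) / 100
Allowed downtime = 525600 * (100 - 99.0) / 100
Allowed downtime = 5256.0 minutes

5256.0 minutes


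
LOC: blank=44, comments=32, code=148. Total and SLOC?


Total LOC = blank + comment + code
Total LOC = 44 + 32 + 148 = 224
SLOC (source only) = code = 148

Total LOC: 224, SLOC: 148


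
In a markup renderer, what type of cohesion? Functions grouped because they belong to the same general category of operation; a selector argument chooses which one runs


Reasoning: Grouped by category of activity, not by data or sequence
Type: Logical cohesion

Logical cohesion


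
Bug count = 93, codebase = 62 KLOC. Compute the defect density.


Defect density = defects / KLOC
Defect density = 93 / 62
Defect density = 1.5 defects/KLOC

1.5 defects/KLOC


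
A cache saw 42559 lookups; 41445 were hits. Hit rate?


Formula: hit rate = hits / (hits + misses) * 100
hit rate = 41445 / (41445 + 1114) * 100
hit rate = 41445 / 42559 * 100
hit rate = 97.38%

97.38%


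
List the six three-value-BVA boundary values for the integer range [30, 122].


Range: [30, 122]
Boundaries: just below min, min, min+1, max-1, max, just above max
Values: [29, 30, 31, 121, 122, 123]

[29, 30, 31, 121, 122, 123]


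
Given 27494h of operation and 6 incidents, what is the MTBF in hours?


Formula: MTBF = Total operating time / Number of failures
MTBF = 27494 / 6
MTBF = 4582.33 hours

4582.33 hours


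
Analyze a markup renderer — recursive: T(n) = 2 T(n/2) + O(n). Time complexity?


Reasoning: master theorem case 2 (merge-sort recurrence)
Complexity: O(n log n)

O(n log n)


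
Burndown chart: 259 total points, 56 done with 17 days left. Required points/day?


Formula: Required rate = Remaining points / Days left
Remaining = 259 - 56 = 203 points
Required rate = 203 / 17 = 11.94 points/day

11.94 points/day


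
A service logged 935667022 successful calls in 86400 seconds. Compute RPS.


Formula: throughput = requests / seconds
throughput = 935667022 / 86400
throughput = 10829.48 requests/second

10829.48 requests/second


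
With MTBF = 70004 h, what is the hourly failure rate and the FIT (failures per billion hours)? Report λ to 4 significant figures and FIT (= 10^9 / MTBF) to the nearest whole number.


Formula: λ = 1 / MTBF; FIT = λ × 1e9 = 1e9 / MTBF
λ = 1 / 70004 ≈ 1.428e-05 failures/hour
FIT = 1e9 / 70004 ≈ 14285 failures per 1e9 hours (nearest whole number)

λ = 1.428e-05 /h, FIT = 14285


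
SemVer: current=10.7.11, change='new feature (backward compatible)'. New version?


Current: 10.7.11
Change category: 'new feature (backward compatible)' → minor bump
SemVer rule: minor bump → increment MINOR, reset PATCH to 0 (MAJOR unchanged)
New: 10.8.0

10.8.0


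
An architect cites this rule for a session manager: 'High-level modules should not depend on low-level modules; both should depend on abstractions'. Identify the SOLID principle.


This describes the Dependency Inversion Principle (DIP)

Dependency Inversion Principle (DIP)


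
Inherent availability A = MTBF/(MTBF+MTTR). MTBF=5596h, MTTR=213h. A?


Availability = MTBF / (MTBF + MTTR)
Availability = 5596 / (5596 + 213)
Availability = 5596 / 5809
Availability = 96.3333%

96.3333%


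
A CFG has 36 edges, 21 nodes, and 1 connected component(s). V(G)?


Formula: V(G) = E - N + 2P
V(G) = 36 - 21 + 2*1
V(G) = 15 + 2
V(G) = 17

17


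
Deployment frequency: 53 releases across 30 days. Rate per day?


Formula: deployments per day = releases / days
= 53 / 30
= 1.767 deploys/day
(equivalently, 12.37 deploys/week)

1.767 deploys/day


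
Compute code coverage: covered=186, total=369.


Coverage = covered / total * 100
Coverage = 186 / 369 * 100
Coverage = 50.41%

50.41%


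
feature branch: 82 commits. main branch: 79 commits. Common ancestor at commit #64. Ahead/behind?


Common ancestor: commit #64
feature commits after divergence: 82 - 64 = 18
main commits after divergence: 79 - 64 = 15
feature is 18 commits ahead of main
main is 15 commits ahead of feature

feature ahead: 18, main ahead: 15


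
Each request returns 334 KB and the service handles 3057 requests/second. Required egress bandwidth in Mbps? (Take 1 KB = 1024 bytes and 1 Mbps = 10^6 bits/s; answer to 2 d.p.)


Formula: Mbps = payload_bytes * RPS * 8 / 1e6
Payload per request = 334 KB = 334 * 1024 = 342016 bytes
Total bytes/sec = 342016 * 3057 = 1045542912
Total bits/sec = 1045542912 * 8 = 8364343296
Mbps = 8364343296 / 1e6 = 8364.34

8364.34 Mbps


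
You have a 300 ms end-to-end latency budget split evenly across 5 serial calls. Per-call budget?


Formula: per_stage = total_budget / stages
per_stage = 300 / 5
per_stage = 60.0 ms

60.0 ms


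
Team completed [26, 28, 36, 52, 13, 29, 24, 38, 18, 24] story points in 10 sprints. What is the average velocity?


Formula: Avg velocity = Total points / Number of sprints
Points: [26, 28, 36, 52, 13, 29, 24, 38, 18, 24]
Sum = 26 + 28 + 36 + 52 + 13 + 29 + 24 + 38 + 18 + 24 = 288
Avg velocity = 288 / 10 = 28.8 points/sprint

28.8 points/sprint


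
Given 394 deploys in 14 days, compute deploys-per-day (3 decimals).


Formula: deployments per day = releases / days
= 394 / 14
= 28.143 deploys/day
(equivalently, 197.0 deploys/week)

28.143 deploys/day


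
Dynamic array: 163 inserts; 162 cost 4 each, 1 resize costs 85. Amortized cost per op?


Formula: Amortized cost = Total cost / Operations
Total cost = (162 * 4) + (1 * 85)
Total cost = 648 + 85 = 733
Amortized = 733 / 163 = 4.4969

4.4969


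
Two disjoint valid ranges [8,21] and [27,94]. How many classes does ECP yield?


Valid ranges: [8,21] and [27,94]
Class 1: x < 8 — invalid
Class 2: 8 ≤ x ≤ 21 — valid
Class 3: 21 < x < 27 — invalid (gap between ranges)
Class 4: 27 ≤ x ≤ 94 — valid
Class 5: x > 94 — invalid
Total equivalence classes: 5

5 equivalence classes


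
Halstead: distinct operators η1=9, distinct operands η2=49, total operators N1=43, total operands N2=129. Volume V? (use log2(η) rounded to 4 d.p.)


Formula: V = N * log2(η), where N = N1 + N2 and η = η1 + η2
η = 9 + 49 = 58
N = 43 + 129 = 172
log2(58) ≈ 5.8580
V = 172 * 5.8580 = 1007.58

1007.58


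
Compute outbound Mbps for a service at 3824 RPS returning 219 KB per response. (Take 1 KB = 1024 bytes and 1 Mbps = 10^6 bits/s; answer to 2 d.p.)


Formula: Mbps = payload_bytes * RPS * 8 / 1e6
Payload per request = 219 KB = 219 * 1024 = 224256 bytes
Total bytes/sec = 224256 * 3824 = 857554944
Total bits/sec = 857554944 * 8 = 6860439552
Mbps = 6860439552 / 1e6 = 6860.44

6860.44 Mbps


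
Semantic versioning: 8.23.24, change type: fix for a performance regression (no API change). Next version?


Current: 8.23.24
Change category: 'fix for a performance regression (no API change)' → patch bump
SemVer rule: patch bump → increment PATCH (MAJOR and MINOR unchanged)
New: 8.23.25

8.23.25


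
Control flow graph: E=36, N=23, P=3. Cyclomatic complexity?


Formula: V(G) = E - N + 2P
V(G) = 36 - 23 + 2*3
V(G) = 13 + 6
V(G) = 19

19


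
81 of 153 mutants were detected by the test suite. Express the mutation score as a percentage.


Mutation score = killed / total * 100
Mutation score = 81 / 153 * 100
Mutation score = 52.94%

52.94%


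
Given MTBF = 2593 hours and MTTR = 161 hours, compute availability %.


Availability = MTBF / (MTBF + MTTR)
Availability = 2593 / (2593 + 161)
Availability = 2593 / 2754
Availability = 94.154%

94.154%


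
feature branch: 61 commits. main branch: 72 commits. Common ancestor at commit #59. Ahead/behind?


Common ancestor: commit #59
feature commits after divergence: 61 - 59 = 2
main commits after divergence: 72 - 59 = 13
feature is 2 commits ahead of main
main is 13 commits ahead of feature

feature ahead: 2, main ahead: 13


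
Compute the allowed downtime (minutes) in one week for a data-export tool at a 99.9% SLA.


Formula: allowed downtime = period * (100 - SLA) / 100
Period (week) = 10080 minutes
Unavailability fraction = (100 - 99.9) / 100
Allowed downtime = 10080 * (100 - 99.9) / 100
Allowed downtime = 10.08 minutes

10.08 minutes


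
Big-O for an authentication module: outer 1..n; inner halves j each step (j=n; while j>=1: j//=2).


Reasoning: n times log n
Complexity: O(n log n)

O(n log n)


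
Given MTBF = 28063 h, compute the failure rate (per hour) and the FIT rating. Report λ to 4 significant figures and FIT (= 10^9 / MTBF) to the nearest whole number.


Formula: λ = 1 / MTBF; FIT = λ × 1e9 = 1e9 / MTBF
λ = 1 / 28063 ≈ 3.563e-05 failures/hour
FIT = 1e9 / 28063 ≈ 35634 failures per 1e9 hours (nearest whole number)

λ = 3.563e-05 /h, FIT = 35634


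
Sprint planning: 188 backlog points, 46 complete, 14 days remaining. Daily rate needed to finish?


Formula: Required rate = Remaining points / Days left
Remaining = 188 - 46 = 142 points
Required rate = 142 / 14 = 10.14 points/day

10.14 points/day


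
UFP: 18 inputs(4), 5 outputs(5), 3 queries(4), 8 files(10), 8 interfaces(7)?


UFP = EI*4 + EO*5 + EQ*4 + ILF*10 + EIF*7
UFP = 18*4 + 5*5 + 3*4 + 8*10 + 8*7
UFP = 72 + 25 + 12 + 80 + 56
UFP = 245

245


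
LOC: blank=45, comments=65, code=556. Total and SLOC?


Total LOC = blank + comment + code
Total LOC = 45 + 65 + 556 = 666
SLOC (source only) = code = 556

Total LOC: 666, SLOC: 556


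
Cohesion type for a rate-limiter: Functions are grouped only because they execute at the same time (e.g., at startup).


Reasoning: Related by timing only
Type: Temporal cohesion

Temporal cohesion


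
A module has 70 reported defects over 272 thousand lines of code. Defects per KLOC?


Defect density = defects / KLOC
Defect density = 70 / 272
Defect density = 0.257 defects/KLOC

0.257 defects/KLOC


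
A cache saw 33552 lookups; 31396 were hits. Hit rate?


Formula: hit rate = hits / (hits + misses) * 100
hit rate = 31396 / (31396 + 2156) * 100
hit rate = 31396 / 33552 * 100
hit rate = 93.57%

93.57%


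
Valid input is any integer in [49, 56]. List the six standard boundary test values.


Range: [49, 56]
Boundaries: just below min, min, min+1, max-1, max, just above max
Values: [48, 49, 50, 55, 56, 57]

[48, 49, 50, 55, 56, 57]


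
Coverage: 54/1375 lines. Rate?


Coverage = covered / total * 100
Coverage = 54 / 1375 * 100
Coverage = 3.93%

3.93%


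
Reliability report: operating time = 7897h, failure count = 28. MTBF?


Formula: MTBF = Total operating time / Number of failures
MTBF = 7897 / 28
MTBF = 282.04 hours

282.04 hours


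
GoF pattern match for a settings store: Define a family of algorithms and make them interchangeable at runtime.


This matches the Strategy pattern

Strategy
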